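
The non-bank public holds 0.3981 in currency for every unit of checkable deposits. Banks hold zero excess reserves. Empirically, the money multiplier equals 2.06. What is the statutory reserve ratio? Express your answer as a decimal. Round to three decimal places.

0.281

Using m = 2.06. Since m = (1 + c)/(c + rr + e), the denominator satisfies c + rr + e = (1 + c)/m = (1 + 0.3981) / 2.06 ≈ 0.678689.
With c = 0.3981 and e = 0, the statutory reserve ratio is 0.678689 − 0.3981 − 0 = 0.280589.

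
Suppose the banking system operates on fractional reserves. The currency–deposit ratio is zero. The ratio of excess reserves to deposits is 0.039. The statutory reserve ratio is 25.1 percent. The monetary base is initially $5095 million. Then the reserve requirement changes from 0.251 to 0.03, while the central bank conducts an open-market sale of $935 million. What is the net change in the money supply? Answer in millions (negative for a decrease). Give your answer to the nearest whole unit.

Before: m₁ = 1 / (0.251 + 0.039) ≈ 3.44828, MB₁ = 5095, so M₁ = 3.44828 × 5095 = 17568.9866 million.
After: m₂ = 1 / (0.03 + 0.039) ≈ 14.49275, MB₂ = 5095 − 935 = 4160, so M₂ = 14.49275 × 4160 = 60289.84 million.
ΔM = M₂ − M₁ = 60289.84 − 17568.9866 = 42720.8534 million.

$42721 million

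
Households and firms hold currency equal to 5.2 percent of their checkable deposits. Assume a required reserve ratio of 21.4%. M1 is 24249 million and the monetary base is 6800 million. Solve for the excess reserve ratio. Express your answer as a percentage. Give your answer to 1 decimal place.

2.9%

Using m = M/MB = 24249/6800 ≈ 3.566029. Since m = (1 + c)/(c + rr + e), the denominator satisfies c + rr + e = (1 + c)/m = (1 + 0.052) / 3.566029 ≈ 0.295006.
With c = 0.052 and rr = 0.214, the excess reserve ratio is 0.295006 − 0.052 − 0.214 = 0.029006.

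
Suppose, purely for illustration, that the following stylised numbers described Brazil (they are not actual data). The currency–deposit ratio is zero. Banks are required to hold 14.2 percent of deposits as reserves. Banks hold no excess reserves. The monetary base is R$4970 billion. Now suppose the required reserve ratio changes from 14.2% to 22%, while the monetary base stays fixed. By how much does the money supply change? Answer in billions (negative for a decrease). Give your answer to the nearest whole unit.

-12409 billion

Initially m₁ = 1 / (0.142) ≈ 7.04225, so M₁ = 7.04225 × 4970 = 34999.9825 billion.
After the change m₂ = 1 / (0.22) ≈ 4.54545, so M₂ = 4.54545 × 4970 = 22590.8865 billion.
ΔM = M₂ − M₁ = 22590.8865 − 34999.9825 = -12409.096 billion.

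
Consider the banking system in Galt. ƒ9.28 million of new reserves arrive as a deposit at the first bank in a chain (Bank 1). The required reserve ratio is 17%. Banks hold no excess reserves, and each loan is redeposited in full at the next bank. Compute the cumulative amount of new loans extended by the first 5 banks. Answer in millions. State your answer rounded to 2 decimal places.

ƒ27.46 million

Bank i lends (1 − rr)^i of the original deposit: Bank 1 lends 9.28·0.8300 = 7.7024, Bank 2 lends 9.28·0.8300² ≈ 6.3930, and so on.
Summing a geometric series: total = 9.28·[0.8300·(1 − 0.8300^5) / (1 − 0.8300)] ≈ 27.4611 million.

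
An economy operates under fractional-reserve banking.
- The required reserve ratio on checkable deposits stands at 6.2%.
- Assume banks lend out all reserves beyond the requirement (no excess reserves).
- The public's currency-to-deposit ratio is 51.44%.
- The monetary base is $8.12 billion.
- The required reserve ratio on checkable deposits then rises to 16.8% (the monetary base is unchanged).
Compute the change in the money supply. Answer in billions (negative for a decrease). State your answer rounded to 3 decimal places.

Initially m₁ = (1 + 0.5144) / (0.062 + 0.5144) ≈ 2.62734, so M₁ = 2.62734 × 8.12 ≈ 21.334 billion.
After the change m₂ = (1 + 0.5144) / (0.168 + 0.5144) ≈ 2.21923, so M₂ = 2.21923 × 8.12 ≈ 18.0201 billion.
ΔM = M₂ − M₁ = 18.0201 − 21.334 = -3.3139 billion.

-3.314 billion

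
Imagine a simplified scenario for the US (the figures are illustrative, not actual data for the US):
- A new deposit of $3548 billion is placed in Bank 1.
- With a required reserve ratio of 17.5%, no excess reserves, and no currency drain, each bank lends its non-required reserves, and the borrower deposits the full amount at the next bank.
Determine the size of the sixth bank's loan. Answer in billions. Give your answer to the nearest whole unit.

$1119 billion

Each bank lends a fraction (1 − rr) = 0.8250 of the deposit it receives, so Bank 6 receives 3548·0.8250^5 and lends 3548·0.8250^6 ≈ 1118.6837 billion.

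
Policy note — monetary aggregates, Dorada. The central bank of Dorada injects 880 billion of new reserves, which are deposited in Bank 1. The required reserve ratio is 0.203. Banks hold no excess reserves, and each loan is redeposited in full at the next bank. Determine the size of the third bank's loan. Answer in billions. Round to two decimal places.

Each bank lends a fraction (1 − rr) = 0.7970 of the deposit it receives, so Bank 3 receives 880·0.7970^2 and lends 880·0.7970^3 ≈ 445.5102 billion.

445.51 billion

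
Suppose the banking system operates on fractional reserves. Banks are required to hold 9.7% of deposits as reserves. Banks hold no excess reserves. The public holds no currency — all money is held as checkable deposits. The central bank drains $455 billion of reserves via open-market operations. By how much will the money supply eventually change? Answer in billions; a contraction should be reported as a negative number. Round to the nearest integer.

The simple money multiplier is m = 1/rr = 1/0.097 ≈ 10.3093.
An open-market sale reduces the monetary base by 455 billion, so ΔM = m × ΔMB = 10.3093 × (−455) = -4690.7315 billion.

-4691 billion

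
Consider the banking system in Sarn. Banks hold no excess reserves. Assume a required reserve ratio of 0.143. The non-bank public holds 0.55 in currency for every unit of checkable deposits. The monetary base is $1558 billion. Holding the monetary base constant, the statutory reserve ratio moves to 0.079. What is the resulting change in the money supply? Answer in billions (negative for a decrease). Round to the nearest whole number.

Initially m₁ = (1 + 0.55) / (0.143 + 0.55) ≈ 2.23665, so M₁ = 2.23665 × 1558 = 3484.7007 billion.
After the change m₂ = (1 + 0.55) / (0.079 + 0.55) ≈ 2.46423, so M₂ = 2.46423 × 1558 ≈ 3839.2703 billion.
ΔM = M₂ − M₁ = 3839.2703 − 3484.7007 = 354.5696 billion.

$355 billion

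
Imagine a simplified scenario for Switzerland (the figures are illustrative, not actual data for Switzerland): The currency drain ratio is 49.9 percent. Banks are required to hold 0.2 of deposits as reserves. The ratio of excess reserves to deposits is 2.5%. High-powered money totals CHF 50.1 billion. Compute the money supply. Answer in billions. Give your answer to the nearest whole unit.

CHF 104 billion

The money multiplier is m = (1 + c) / (rr + e + c) = (1 + 0.499) / (0.2 + 0.025 + 0.499) ≈ 2.0704.
So M = m × MB = 2.0704 × 50.1 ≈ 103.727 billion.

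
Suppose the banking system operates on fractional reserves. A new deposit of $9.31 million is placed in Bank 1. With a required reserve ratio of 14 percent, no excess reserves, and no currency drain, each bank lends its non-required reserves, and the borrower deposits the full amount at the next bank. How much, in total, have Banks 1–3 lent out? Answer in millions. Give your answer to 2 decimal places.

$20.81 million

Bank i lends (1 − rr)^i of the original deposit: Bank 1 lends 9.31·0.8600 = 8.0066, Bank 2 lends 9.31·0.8600² ≈ 6.8857, and so on.
Summing a geometric series: total = 9.31·[0.8600·(1 − 0.8600^3) / (1 − 0.8600)] ≈ 20.8140 million.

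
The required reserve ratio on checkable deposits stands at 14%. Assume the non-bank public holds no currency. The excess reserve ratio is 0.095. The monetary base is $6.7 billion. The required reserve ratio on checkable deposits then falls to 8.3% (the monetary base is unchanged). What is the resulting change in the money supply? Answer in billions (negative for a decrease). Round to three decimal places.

Initially m₁ = 1 / (0.14 + 0.095) ≈ 4.25532, so M₁ = 4.25532 × 6.7 ≈ 28.5106 billion.
After the change m₂ = 1 / (0.083 + 0.095) ≈ 5.61798, so M₂ = 5.61798 × 6.7 ≈ 37.6405 billion.
ΔM = M₂ − M₁ = 37.6405 − 28.5106 = 9.1299 billion.

$9.130 billion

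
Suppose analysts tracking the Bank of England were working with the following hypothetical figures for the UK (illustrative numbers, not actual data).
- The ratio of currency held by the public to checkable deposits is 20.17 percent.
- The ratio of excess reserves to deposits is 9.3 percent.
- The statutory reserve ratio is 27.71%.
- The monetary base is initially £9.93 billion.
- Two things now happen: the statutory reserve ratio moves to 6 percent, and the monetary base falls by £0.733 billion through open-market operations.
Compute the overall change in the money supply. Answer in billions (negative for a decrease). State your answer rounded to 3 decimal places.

Before: m₁ = (1 + 0.2017) / (0.2771 + 0.093 + 0.2017) ≈ 2.10161, MB₁ = 9.93, so M₁ = 2.10161 × 9.93 ≈ 20.869 billion.
After: m₂ = (1 + 0.2017) / (0.06 + 0.093 + 0.2017) ≈ 3.38793, MB₂ = 9.93 − 0.733 = 9.197, so M₂ = 3.38793 × 9.197 ≈ 31.1588 billion.
ΔM = M₂ − M₁ = 31.1588 − 20.869 = 10.2898 billion.

£10.290 billion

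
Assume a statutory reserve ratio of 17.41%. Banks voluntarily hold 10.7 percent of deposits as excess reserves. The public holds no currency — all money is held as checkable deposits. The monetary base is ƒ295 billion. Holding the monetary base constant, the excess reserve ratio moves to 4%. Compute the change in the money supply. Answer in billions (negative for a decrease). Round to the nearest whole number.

ƒ328 billion

Initially m₁ = 1 / (0.1741 + 0.107) ≈ 3.5575, so M₁ = 3.5575 × 295 = 1049.4625 billion.
After the change m₂ = 1 / (0.1741 + 0.04) ≈ 4.6707, so M₂ = 4.6707 × 295 = 1377.8565 billion.
ΔM = M₂ − M₁ = 1377.8565 − 1049.4625 = 328.394 billion.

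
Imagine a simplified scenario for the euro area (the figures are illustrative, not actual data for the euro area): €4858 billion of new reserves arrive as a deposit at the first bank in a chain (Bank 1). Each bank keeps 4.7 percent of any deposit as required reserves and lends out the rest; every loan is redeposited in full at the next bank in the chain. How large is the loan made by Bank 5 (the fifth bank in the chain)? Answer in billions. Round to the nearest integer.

Each bank lends a fraction (1 − rr) = 0.9530 of the deposit it receives, so Bank 5 receives 4858·0.9530^4 and lends 4858·0.9530^5 ≈ 3818.7569 billion.

€3819 billion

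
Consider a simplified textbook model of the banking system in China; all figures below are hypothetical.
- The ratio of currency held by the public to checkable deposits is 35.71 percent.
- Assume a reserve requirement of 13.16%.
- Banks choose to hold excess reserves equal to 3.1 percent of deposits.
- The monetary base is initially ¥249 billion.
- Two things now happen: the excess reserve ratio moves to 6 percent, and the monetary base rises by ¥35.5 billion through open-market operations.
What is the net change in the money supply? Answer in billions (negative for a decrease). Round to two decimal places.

Before: m₁ = (1 + 0.3571) / (0.1316 + 0.031 + 0.3571) ≈ 2.611314, MB₁ = 249, so M₁ = 2.611314 × 249 ≈ 650.2172 billion.
After: m₂ = (1 + 0.3571) / (0.1316 + 0.06 + 0.3571) ≈ 2.473301, MB₂ = 249 + 35.5 = 284.5, so M₂ = 2.473301 × 284.5 ≈ 703.6541 billion.
ΔM = M₂ − M₁ = 703.6541 − 650.2172 = 53.4369 billion.

¥53.44 billion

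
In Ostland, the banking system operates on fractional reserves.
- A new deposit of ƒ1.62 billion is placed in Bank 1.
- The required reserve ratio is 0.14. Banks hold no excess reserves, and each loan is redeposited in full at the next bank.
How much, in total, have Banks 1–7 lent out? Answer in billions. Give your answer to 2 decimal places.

Bank i lends (1 − rr)^i of the original deposit: Bank 1 lends 1.62·0.8600 = 1.3932, Bank 2 lends 1.62·0.8600² ≈ 1.1982, and so on.
Summing a geometric series: total = 1.62·[0.8600·(1 − 0.8600^7) / (1 − 0.8600)] ≈ 6.4890 billion.

ƒ6.49 billion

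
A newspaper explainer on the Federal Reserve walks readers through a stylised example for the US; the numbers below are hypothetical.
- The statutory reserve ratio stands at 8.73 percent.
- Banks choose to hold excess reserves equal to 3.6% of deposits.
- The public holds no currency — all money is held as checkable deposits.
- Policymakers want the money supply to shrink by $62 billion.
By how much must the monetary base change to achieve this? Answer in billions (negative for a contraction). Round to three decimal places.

The money multiplier is m = 1 / (rr + e) = 1 / (0.0873 + 0.036) ≈ 8.110300.
ΔMB = ΔM / m = (−62) / 8.110300 ≈ -7.6446 billion.

-7.645 billion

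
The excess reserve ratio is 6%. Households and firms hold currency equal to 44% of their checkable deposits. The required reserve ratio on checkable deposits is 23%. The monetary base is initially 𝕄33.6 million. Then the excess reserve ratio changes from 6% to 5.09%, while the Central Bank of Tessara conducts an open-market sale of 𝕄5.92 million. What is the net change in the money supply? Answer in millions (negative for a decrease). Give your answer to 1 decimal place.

-11.0 million

Before: m₁ = (1 + 0.44) / (0.23 + 0.06 + 0.44) ≈ 1.9726, MB₁ = 33.6, so M₁ = 1.9726 × 33.6 ≈ 66.2794 million.
After: m₂ = (1 + 0.44) / (0.23 + 0.0509 + 0.44) ≈ 1.9975, MB₂ = 33.6 − 5.92 = 27.68, so M₂ = 1.9975 × 27.68 = 55.2908 million.
ΔM = M₂ − M₁ = 55.2908 − 66.2794 = -10.9886 million.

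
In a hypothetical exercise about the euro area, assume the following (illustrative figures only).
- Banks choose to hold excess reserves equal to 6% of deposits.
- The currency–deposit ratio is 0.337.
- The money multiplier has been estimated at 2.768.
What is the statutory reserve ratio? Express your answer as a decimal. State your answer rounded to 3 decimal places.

Using m = 2.768. Since m = (1 + c)/(c + rr + e), the denominator satisfies c + rr + e = (1 + c)/m = (1 + 0.337) / 2.768 ≈ 0.483020.
With c = 0.337 and e = 0.06, the statutory reserve ratio is 0.483020 − 0.337 − 0.06 = 0.08602.

0.086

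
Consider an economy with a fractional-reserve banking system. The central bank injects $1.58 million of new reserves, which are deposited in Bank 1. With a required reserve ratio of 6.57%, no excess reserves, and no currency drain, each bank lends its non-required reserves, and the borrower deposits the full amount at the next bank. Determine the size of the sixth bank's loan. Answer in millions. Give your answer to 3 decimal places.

Each bank lends a fraction (1 − rr) = 0.9343 of the deposit it receives, so Bank 6 receives 1.58·0.9343^5 and lends 1.58·0.9343^6 ≈ 1.0509 million.

$1.051 million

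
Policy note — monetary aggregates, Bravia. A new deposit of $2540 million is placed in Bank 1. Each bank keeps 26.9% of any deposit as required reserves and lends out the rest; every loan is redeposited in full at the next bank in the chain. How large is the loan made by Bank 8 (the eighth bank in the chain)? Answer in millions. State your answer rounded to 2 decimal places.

$207.10 million

Each bank lends a fraction (1 − rr) = 0.7310 of the deposit it receives, so Bank 8 receives 2540·0.7310^7 and lends 2540·0.7310^8 ≈ 207.0965 million.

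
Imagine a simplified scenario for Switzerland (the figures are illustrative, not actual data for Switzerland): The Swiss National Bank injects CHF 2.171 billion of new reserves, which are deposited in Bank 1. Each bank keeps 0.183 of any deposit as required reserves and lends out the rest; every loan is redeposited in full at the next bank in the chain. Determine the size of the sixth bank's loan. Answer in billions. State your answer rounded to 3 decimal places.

CHF 0.646 billion

Each bank lends a fraction (1 − rr) = 0.8170 of the deposit it receives, so Bank 6 receives 2.171·0.8170^5 and lends 2.171·0.8170^6 ≈ 0.6456 billion.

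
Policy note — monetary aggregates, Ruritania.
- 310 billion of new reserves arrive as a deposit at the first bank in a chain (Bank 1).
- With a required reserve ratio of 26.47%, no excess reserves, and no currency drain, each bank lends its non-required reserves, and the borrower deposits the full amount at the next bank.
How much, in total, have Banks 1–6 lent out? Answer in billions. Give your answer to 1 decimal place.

Bank i lends (1 − rr)^i of the original deposit: Bank 1 lends 310·0.7353 = 227.9430, Bank 2 lends 310·0.7353² ≈ 167.6065, and so on.
Summing a geometric series: total = 310·[0.7353·(1 − 0.7353^6) / (1 − 0.7353)] ≈ 725.0366 billion.

725.0 billion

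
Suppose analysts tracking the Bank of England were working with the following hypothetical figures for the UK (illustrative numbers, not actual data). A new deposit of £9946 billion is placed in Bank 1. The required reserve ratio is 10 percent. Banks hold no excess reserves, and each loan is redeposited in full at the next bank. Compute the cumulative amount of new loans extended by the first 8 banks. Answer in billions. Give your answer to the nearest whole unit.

£50981 billion

Bank i lends (1 − rr)^i of the original deposit: Bank 1 lends 9946·0.9000 = 8951.4000, Bank 2 lends 9946·0.9000² = 8056.2600, and so on.
Summing a geometric series: total = 9946·[0.9000·(1 − 0.9000^8) / (1 − 0.9000)] ≈ 50981.1582 billion.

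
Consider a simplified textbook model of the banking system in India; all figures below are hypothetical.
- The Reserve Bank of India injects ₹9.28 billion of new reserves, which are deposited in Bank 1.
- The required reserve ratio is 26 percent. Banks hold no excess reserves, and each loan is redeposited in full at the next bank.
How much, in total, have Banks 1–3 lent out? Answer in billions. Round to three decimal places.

₹15.709 billion

Bank i lends (1 − rr)^i of the original deposit: Bank 1 lends 9.28·0.7400 = 6.8672, Bank 2 lends 9.28·0.7400² ≈ 5.0817, and so on.
Summing a geometric series: total = 9.28·[0.7400·(1 − 0.7400^3) / (1 − 0.7400)] ≈ 15.7094 billion.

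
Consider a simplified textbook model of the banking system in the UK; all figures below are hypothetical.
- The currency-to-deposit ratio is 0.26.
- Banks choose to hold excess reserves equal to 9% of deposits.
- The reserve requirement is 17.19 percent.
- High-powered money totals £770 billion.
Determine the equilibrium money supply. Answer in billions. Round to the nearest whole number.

The money multiplier is m = (1 + c) / (rr + e + c) = (1 + 0.26) / (0.1719 + 0.09 + 0.26) ≈ 2.4143.
So M = m × MB = 2.4143 × 770 = 1859.011 billion.

£1859 billion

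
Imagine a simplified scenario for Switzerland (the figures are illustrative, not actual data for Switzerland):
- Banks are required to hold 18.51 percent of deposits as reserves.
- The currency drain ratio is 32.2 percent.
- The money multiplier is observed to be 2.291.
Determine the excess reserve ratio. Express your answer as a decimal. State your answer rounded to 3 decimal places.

Using m = 2.291. Since m = (1 + c)/(c + rr + e), the denominator satisfies c + rr + e = (1 + c)/m = (1 + 0.322) / 2.291 ≈ 0.577041.
With c = 0.322 and rr = 0.1851, the excess reserve ratio is 0.577041 − 0.322 − 0.1851 = 0.069941.

0.070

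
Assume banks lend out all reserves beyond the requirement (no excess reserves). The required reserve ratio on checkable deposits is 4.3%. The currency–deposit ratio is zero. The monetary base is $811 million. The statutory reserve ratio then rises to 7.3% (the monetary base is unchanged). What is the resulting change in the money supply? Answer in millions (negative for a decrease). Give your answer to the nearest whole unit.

-7751 million

Initially m₁ = 1 / (0.043) ≈ 23.2558, so M₁ = 23.2558 × 811 = 18860.4538 million.
After the change m₂ = 1 / (0.073) ≈ 13.6986, so M₂ = 13.6986 × 811 = 11109.5646 million.
ΔM = M₂ − M₁ = 11109.5646 − 18860.4538 = -7750.8892 million.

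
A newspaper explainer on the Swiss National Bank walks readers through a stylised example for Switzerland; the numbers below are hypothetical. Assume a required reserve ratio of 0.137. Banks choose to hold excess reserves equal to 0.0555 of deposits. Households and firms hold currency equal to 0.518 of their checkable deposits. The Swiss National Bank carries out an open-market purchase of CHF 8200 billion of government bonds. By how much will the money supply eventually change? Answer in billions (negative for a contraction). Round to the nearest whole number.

The money multiplier is m = (1 + c) / (rr + e + c) = (1 + 0.518) / (0.137 + 0.0555 + 0.518) ≈ 2.13652.
The purchase adds 8200 billion of base, so ΔM = m × ΔMB = 2.13652 × (+8200) = 17519.464 billion.

CHF 17519 billion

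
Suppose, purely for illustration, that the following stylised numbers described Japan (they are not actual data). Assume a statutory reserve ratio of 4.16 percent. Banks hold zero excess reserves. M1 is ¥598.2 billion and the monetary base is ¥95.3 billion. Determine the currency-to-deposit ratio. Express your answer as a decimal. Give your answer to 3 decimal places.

0.140

Using m = M/MB = 598.2/95.3 ≈ 6.277020. From m = (1 + c)/(c + rr + e), rearranging gives 1 + c = m·(c + rr + e), so c·(1 − m) = m·(rr + e) − 1.
Hence c = [m·(rr + e) − 1]/(1 − m) = [6.277020 × (0.0416 + 0) − 1] / (1 − 6.277020) ≈ 0.140018.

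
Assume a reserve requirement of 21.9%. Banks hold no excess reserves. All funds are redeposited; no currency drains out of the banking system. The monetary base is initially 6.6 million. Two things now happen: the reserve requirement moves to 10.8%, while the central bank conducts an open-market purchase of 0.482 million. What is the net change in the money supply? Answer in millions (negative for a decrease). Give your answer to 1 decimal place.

35.4 million

Before: m₁ = 1 / (0.219) ≈ 4.5662, MB₁ = 6.6, so M₁ = 4.5662 × 6.6 ≈ 30.1369 million.
After: m₂ = 1 / (0.108) ≈ 9.2593, MB₂ = 6.6 + 0.482 = 7.082, so M₂ = 9.2593 × 7.082 ≈ 65.5744 million.
ΔM = M₂ − M₁ = 65.5744 − 30.1369 = 35.4375 million.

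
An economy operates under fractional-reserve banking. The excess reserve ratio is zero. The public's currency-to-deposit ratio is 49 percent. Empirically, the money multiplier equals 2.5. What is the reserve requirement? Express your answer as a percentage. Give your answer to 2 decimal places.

10.60%

Using m = 2.5. Since m = (1 + c)/(c + rr + e), the denominator satisfies c + rr + e = (1 + c)/m = (1 + 0.49) / 2.5 = 0.596000.
With c = 0.49 and e = 0, the reserve requirement is 0.596000 − 0.49 − 0 = 0.106.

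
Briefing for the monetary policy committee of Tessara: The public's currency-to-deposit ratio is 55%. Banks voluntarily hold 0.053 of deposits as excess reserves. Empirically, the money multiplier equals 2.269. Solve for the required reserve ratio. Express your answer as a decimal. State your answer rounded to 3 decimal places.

Using m = 2.269. Since m = (1 + c)/(c + rr + e), the denominator satisfies c + rr + e = (1 + c)/m = (1 + 0.55) / 2.269 ≈ 0.683120.
With c = 0.55 and e = 0.053, the required reserve ratio is 0.683120 − 0.55 − 0.053 = 0.08012.

0.080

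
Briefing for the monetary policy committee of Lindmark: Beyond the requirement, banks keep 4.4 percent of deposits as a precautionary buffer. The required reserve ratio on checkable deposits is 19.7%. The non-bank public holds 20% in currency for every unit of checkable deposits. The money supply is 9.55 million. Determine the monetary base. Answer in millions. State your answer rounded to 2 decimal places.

The money multiplier is m = (1 + c) / (rr + e + c) = (1 + 0.2) / (0.197 + 0.044 + 0.2) ≈ 2.7211.
MB = M / m = 9.55 / 2.7211 ≈ 3.5096 million.

3.51 million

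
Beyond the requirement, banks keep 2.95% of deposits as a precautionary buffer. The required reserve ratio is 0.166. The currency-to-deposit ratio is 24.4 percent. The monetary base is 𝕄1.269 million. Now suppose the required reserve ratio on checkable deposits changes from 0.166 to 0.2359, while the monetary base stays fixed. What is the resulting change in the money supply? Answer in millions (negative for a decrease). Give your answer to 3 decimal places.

Initially m₁ = (1 + 0.244) / (0.166 + 0.0295 + 0.244) ≈ 2.83049, so M₁ = 2.83049 × 1.269 ≈ 3.5919 million.
After the change m₂ = (1 + 0.244) / (0.2359 + 0.0295 + 0.244) ≈ 2.44209, so M₂ = 2.44209 × 1.269 ≈ 3.099 million.
ΔM = M₂ − M₁ = 3.099 − 3.5919 = -0.4929 million.

-0.493 million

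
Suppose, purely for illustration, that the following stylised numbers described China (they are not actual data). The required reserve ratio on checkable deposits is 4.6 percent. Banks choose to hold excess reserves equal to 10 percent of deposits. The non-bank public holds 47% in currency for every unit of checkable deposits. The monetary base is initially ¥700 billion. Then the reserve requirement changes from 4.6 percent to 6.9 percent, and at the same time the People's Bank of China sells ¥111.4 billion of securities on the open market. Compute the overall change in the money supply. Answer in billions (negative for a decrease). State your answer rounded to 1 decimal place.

Before: m₁ = (1 + 0.47) / (0.046 + 0.1 + 0.47) ≈ 2.38636, MB₁ = 700, so M₁ = 2.38636 × 700 = 1670.452 billion.
After: m₂ = (1 + 0.47) / (0.069 + 0.1 + 0.47) ≈ 2.30047, MB₂ = 700 − 111.4 = 588.6, so M₂ = 2.30047 × 588.6 ≈ 1354.0566 billion.
ΔM = M₂ − M₁ = 1354.0566 − 1670.452 = -316.3954 billion.

-316.4 billion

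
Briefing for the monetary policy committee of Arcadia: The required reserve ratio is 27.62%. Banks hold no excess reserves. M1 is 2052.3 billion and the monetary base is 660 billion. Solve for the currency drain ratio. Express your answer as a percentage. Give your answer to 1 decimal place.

Using m = M/MB = 2052.3/660 ≈ 3.109545. From m = (1 + c)/(c + rr + e), rearranging gives 1 + c = m·(c + rr + e), so c·(1 − m) = m·(rr + e) − 1.
Hence c = [m·(rr + e) − 1]/(1 − m) = [3.109545 × (0.2762 + 0) − 1] / (1 − 3.109545) ≈ 0.066907.

6.7%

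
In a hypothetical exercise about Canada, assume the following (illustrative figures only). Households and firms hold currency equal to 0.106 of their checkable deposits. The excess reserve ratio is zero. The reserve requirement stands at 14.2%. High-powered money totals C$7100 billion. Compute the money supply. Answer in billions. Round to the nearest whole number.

The money multiplier is m = (1 + c) / (rr + c) = (1 + 0.106) / (0.142 + 0.106) ≈ 4.45968.
So M = m × MB = 4.45968 × 7100 = 31663.728 billion.

C$31664 billion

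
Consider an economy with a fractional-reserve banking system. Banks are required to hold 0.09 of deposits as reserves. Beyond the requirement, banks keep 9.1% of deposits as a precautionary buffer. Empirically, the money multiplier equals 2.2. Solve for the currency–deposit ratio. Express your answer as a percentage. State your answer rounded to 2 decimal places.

Using m = 2.2. From m = (1 + c)/(c + rr + e), rearranging gives 1 + c = m·(c + rr + e), so c·(1 − m) = m·(rr + e) − 1.
Hence c = [m·(rr + e) − 1]/(1 − m) = [2.2 × (0.09 + 0.091) − 1] / (1 − 2.2) = 0.501500.

50.15%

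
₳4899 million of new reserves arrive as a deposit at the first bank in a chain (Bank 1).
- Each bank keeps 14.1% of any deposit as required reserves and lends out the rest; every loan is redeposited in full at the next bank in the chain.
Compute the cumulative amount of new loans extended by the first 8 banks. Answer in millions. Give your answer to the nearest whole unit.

₳20998 million

Bank i lends (1 − rr)^i of the original deposit: Bank 1 lends 4899·0.8590 = 4208.2410, Bank 2 lends 4899·0.8590² ≈ 3614.8790, and so on.
Summing a geometric series: total = 4899·[0.8590·(1 − 0.8590^8) / (1 − 0.8590)] ≈ 20998.0539 million.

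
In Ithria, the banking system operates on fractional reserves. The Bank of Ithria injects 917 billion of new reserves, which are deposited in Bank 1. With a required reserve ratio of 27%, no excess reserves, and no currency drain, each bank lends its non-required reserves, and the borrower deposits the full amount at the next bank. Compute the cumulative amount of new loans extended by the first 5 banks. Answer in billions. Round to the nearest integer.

1965 billion

Bank i lends (1 − rr)^i of the original deposit: Bank 1 lends 917·0.7300 = 669.4100, Bank 2 lends 917·0.7300² = 488.6693, and so on.
Summing a geometric series: total = 917·[0.7300·(1 − 0.7300^5) / (1 − 0.7300)] ≈ 1965.3204 billion.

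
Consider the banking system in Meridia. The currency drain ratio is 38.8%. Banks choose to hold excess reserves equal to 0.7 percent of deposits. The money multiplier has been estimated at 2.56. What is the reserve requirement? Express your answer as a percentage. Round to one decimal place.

14.7%

Using m = 2.56. Since m = (1 + c)/(c + rr + e), the denominator satisfies c + rr + e = (1 + c)/m = (1 + 0.388) / 2.56 ≈ 0.542187.
With c = 0.388 and e = 0.007, the reserve requirement is 0.542187 − 0.388 − 0.007 = 0.147187.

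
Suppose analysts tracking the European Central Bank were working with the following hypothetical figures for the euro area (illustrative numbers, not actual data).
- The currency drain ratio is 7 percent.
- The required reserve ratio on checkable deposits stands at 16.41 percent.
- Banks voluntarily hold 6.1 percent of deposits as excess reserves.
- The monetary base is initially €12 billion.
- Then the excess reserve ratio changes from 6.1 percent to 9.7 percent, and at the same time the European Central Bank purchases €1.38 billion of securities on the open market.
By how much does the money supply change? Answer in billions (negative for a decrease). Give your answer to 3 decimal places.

-0.271 billion

Before: m₁ = (1 + 0.07) / (0.1641 + 0.061 + 0.07) ≈ 3.625890, MB₁ = 12, so M₁ = 3.625890 × 12 ≈ 43.5107 billion.
After: m₂ = (1 + 0.07) / (0.1641 + 0.097 + 0.07) ≈ 3.231652, MB₂ = 12 + 1.38 = 13.38, so M₂ = 3.231652 × 13.38 ≈ 43.2395 billion.
ΔM = M₂ − M₁ = 43.2395 − 43.5107 = -0.2712 billion.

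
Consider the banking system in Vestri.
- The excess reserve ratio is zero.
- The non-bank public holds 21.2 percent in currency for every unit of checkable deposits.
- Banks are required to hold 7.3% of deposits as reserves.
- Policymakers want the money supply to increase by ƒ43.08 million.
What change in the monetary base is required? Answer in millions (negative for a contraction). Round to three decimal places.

The money multiplier is m = (1 + c) / (rr + c) = (1 + 0.212) / (0.073 + 0.212) ≈ 4.252632.
ΔMB = ΔM / m = (+43.08) / 4.252632 ≈ 10.1302 million.

ƒ10.130 million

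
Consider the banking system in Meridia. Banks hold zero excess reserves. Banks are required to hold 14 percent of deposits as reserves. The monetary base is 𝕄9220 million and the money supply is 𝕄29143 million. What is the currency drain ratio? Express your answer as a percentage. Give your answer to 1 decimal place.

Using m = M/MB = 29143/9220 ≈ 3.160846. From m = (1 + c)/(c + rr + e), rearranging gives 1 + c = m·(c + rr + e), so c·(1 − m) = m·(rr + e) − 1.
Hence c = [m·(rr + e) − 1]/(1 − m) = [3.160846 × (0.14 + 0) − 1] / (1 − 3.160846) ≈ 0.257992.

25.8%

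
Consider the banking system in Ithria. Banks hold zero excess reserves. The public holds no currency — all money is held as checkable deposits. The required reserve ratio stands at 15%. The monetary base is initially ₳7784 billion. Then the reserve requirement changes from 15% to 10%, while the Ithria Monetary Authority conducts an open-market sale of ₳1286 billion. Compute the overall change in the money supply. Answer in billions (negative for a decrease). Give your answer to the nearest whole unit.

₳13087 billion

Before: m₁ = 1 / (0.15) ≈ 6.66667, MB₁ = 7784, so M₁ = 6.66667 × 7784 ≈ 51893.3593 billion.
After: m₂ = 1 / (0.1) = 10, MB₂ = 7784 − 1286 = 6498, so M₂ = 10 × 6498 = 64980 billion.
ΔM = M₂ − M₁ = 64980 − 51893.3593 = 13086.6407 billion.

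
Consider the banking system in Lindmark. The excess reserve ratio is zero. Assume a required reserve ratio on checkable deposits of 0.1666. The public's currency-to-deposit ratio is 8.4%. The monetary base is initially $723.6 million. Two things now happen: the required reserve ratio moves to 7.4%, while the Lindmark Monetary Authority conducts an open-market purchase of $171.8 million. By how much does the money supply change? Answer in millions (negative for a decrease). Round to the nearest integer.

$3013 million

Before: m₁ = (1 + 0.084) / (0.1666 + 0.084) ≈ 4.3256, MB₁ = 723.6, so M₁ = 4.3256 × 723.6 ≈ 3130.0042 million.
After: m₂ = (1 + 0.084) / (0.074 + 0.084) ≈ 6.8608, MB₂ = 723.6 + 171.8 = 895.4, so M₂ = 6.8608 × 895.4 ≈ 6143.1603 million.
ΔM = M₂ − M₁ = 6143.1603 − 3130.0042 = 3013.1561 million.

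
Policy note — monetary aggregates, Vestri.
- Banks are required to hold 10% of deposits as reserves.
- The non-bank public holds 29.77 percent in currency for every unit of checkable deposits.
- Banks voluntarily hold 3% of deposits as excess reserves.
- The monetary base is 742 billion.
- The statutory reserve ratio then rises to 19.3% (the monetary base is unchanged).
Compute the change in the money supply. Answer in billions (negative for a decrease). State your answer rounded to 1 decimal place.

-402.1 billion

Initially m₁ = (1 + 0.2977) / (0.1 + 0.03 + 0.2977) ≈ 3.03414, so M₁ = 3.03414 × 742 ≈ 2251.3319 billion.
After the change m₂ = (1 + 0.2977) / (0.193 + 0.03 + 0.2977) ≈ 2.49222, so M₂ = 2.49222 × 742 ≈ 1849.2272 billion.
ΔM = M₂ − M₁ = 1849.2272 − 2251.3319 = -402.1047 billion.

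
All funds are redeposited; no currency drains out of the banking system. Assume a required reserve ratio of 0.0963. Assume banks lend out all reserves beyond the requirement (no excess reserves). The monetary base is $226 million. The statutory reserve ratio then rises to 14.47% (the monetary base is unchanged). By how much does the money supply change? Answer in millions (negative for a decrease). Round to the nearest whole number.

Initially m₁ = 1 / (0.0963) ≈ 10.3842, so M₁ = 10.3842 × 226 = 2346.8292 million.
After the change m₂ = 1 / (0.1447) ≈ 6.9109, so M₂ = 6.9109 × 226 = 1561.8634 million.
ΔM = M₂ − M₁ = 1561.8634 − 2346.8292 = -784.9658 million.

-785 million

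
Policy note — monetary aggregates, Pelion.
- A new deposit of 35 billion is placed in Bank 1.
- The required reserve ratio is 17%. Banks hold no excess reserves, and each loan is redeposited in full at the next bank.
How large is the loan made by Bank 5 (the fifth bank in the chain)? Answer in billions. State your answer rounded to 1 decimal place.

Each bank lends a fraction (1 − rr) = 0.8300 of the deposit it receives, so Bank 5 receives 35·0.8300^4 and lends 35·0.8300^5 ≈ 13.7866 billion.

13.8 billion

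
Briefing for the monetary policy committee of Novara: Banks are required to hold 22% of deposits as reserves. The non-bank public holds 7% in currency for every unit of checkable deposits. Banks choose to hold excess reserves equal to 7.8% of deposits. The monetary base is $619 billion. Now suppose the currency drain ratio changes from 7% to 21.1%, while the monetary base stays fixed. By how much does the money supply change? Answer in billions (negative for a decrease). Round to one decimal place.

Initially m₁ = (1 + 0.07) / (0.22 + 0.078 + 0.07) ≈ 2.90761, so M₁ = 2.90761 × 619 ≈ 1799.8106 billion.
After the change m₂ = (1 + 0.211) / (0.22 + 0.078 + 0.211) ≈ 2.37917, so M₂ = 2.37917 × 619 ≈ 1472.7062 billion.
ΔM = M₂ − M₁ = 1472.7062 − 1799.8106 = -327.1044 billion.

-327.1 billion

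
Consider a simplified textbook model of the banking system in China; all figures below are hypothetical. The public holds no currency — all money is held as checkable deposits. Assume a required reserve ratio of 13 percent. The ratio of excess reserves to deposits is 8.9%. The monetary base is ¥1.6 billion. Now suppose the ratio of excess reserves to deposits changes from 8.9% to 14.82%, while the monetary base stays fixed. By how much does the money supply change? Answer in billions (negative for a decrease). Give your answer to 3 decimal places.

Initially m₁ = 1 / (0.13 + 0.089) ≈ 4.56621, so M₁ = 4.56621 × 1.6 ≈ 7.3059 billion.
After the change m₂ = 1 / (0.13 + 0.1482) ≈ 3.59454, so M₂ = 3.59454 × 1.6 ≈ 5.7513 billion.
ΔM = M₂ − M₁ = 5.7513 − 7.3059 = -1.5546 billion.

-1.555 billion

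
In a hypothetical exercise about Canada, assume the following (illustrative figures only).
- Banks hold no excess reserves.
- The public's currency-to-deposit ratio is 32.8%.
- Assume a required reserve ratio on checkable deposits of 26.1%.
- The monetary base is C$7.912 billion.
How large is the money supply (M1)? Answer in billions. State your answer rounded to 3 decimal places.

The money multiplier is m = (1 + c) / (rr + c) = (1 + 0.328) / (0.261 + 0.328) ≈ 2.25467.
So M = m × MB = 2.25467 × 7.912 ≈ 17.8389 billion.

C$17.839 billion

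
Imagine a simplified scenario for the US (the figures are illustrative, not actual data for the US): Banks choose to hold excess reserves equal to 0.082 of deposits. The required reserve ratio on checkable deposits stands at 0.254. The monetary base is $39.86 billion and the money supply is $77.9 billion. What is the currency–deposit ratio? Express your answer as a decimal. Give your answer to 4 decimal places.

0.3598

Using m = M/MB = 77.9/39.86 ≈ 1.954340. From m = (1 + c)/(c + rr + e), rearranging gives 1 + c = m·(c + rr + e), so c·(1 − m) = m·(rr + e) − 1.
Hence c = [m·(rr + e) − 1]/(1 − m) = [1.954340 × (0.254 + 0.082) − 1] / (1 − 1.954340) ≈ 0.359769.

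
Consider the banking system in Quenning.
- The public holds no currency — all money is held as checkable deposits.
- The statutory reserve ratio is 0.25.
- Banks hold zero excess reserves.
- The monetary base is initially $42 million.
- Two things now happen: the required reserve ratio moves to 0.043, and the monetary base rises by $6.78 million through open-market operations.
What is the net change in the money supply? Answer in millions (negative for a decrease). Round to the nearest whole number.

$966 million

Before: m₁ = 1 / (0.25) = 4, MB₁ = 42, so M₁ = 4 × 42 = 168 million.
After: m₂ = 1 / (0.043) ≈ 23.2558, MB₂ = 42 + 6.78 = 48.78, so M₂ = 23.2558 × 48.78 ≈ 1134.4179 million.
ΔM = M₂ − M₁ = 1134.4179 − 168 = 966.4179 million.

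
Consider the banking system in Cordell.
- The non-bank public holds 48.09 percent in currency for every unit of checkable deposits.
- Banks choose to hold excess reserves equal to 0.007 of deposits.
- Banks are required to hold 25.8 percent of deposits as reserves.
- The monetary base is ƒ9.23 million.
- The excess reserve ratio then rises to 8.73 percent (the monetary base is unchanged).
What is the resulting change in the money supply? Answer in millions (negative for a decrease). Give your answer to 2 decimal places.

Initially m₁ = (1 + 0.4809) / (0.258 + 0.007 + 0.4809) ≈ 1.9854, so M₁ = 1.9854 × 9.23 ≈ 18.3252 million.
After the change m₂ = (1 + 0.4809) / (0.258 + 0.0873 + 0.4809) ≈ 1.7924, so M₂ = 1.7924 × 9.23 ≈ 16.5439 million.
ΔM = M₂ − M₁ = 16.5439 − 18.3252 = -1.7813 million.

-1.78 million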